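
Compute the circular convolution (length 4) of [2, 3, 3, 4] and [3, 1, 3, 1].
Use y[k] = Σ_j a[j]·b[(k-j) mod 4]. y[0] = 2×3 + 3×1 + 3×3 + 4×1 = 22; y[1] = 2×1 + 3×3 + 3×1 + 4×3 = 26; y[2] = 2×3 + 3×1 + 3×3 + 4×1 = 22; y[3] = 2×1 + 3×3 + 3×1 + 4×3 = 26. Result: [22, 26, 22, 26]

[22, 26, 22, 26]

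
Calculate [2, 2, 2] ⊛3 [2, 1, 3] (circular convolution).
Use y[k] = Σ_j f[j]·g[(k-j) mod 3]. y[0] = 2×2 + 2×3 + 2×1 = 12; y[1] = 2×1 + 2×2 + 2×3 = 12; y[2] = 2×3 + 2×1 + 2×2 = 12. Result: [12, 12, 12]

[12, 12, 12]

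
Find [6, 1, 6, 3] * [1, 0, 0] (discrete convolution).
y[0] = 6×1 = 6; y[1] = 6×0 + 1×1 = 1; y[2] = 6×0 + 1×0 + 6×1 = 6; y[3] = 1×0 + 6×0 + 3×1 = 3; y[4] = 6×0 + 3×0 = 0; y[5] = 3×0 = 0

[6, 1, 6, 3, 0, 0]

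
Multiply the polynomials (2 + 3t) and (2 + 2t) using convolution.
Ascending coefficients: a = [2, 3], b = [2, 2]. c[0] = 2×2 = 4; c[1] = 2×2 + 3×2 = 10; c[2] = 3×2 = 6. Result coefficients: [4, 10, 6] → 4 + 10t + 6t^2

4 + 10t + 6t^2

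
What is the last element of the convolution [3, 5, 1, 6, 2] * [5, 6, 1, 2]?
Use y[k] = Σ_i a[i]·b[k-i] at k=7. y[7] = 2×2 = 4

4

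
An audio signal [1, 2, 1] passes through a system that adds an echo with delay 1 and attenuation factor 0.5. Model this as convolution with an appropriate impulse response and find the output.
Direct-path + delayed-attenuated-path model → impulse response h = [1, 0.5] (1 at lag 0, 0.5 at lag 1). Output y[n] = x[n] + 0.5·x[n - 1] (with x[n] = 0 outside 0..2): y[0] = 1 + 0.5×0 = 1; y[1] = 2 + 0.5×1 = 2.5; y[2] = 1 + 0.5×2 = 2.0; y[3] = 0 + 0.5×1 = 0.5. So y = [1, 2.5, 2.0, 0.5]

[1, 2.5, 2.0, 0.5]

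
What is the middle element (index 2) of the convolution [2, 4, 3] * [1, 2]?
Use y[k] = Σ_i a[i]·b[k-i] at k=2. y[2] = 4×2 + 3×1 = 11

11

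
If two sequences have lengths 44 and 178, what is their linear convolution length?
Linear/full convolution length: m + n - 1 = 44 + 178 - 1 = 221

221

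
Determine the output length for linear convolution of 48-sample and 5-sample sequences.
Linear/full convolution length: m + n - 1 = 48 + 5 - 1 = 52

52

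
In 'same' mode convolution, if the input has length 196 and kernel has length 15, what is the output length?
'Same' mode returns an output with the same length as the input: 196

196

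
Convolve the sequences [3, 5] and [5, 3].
y[0] = 3×5 = 15; y[1] = 3×3 + 5×5 = 34; y[2] = 5×3 = 15

[15, 34, 15]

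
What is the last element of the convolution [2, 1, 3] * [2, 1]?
Use y[k] = Σ_i a[i]·b[k-i] at k=3. y[3] = 3×1 = 3

3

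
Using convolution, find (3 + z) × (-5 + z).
Ascending coefficients: a = [3, 1], b = [-5, 1]. c[0] = 3×-5 = -15; c[1] = 3×1 + 1×-5 = -2; c[2] = 1×1 = 1. Result coefficients: [-15, -2, 1] → -15 - 2z + z^2

-15 - 2z + z^2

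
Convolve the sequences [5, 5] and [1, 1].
y[0] = 5×1 = 5; y[1] = 5×1 + 5×1 = 10; y[2] = 5×1 = 5

[5, 10, 5]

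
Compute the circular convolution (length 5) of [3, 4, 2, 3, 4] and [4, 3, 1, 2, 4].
Use y[k] = Σ_j u[j]·v[(k-j) mod 5]. y[0] = 3×4 + 4×4 + 2×2 + 3×1 + 4×3 = 47; y[1] = 3×3 + 4×4 + 2×4 + 3×2 + 4×1 = 43; y[2] = 3×1 + 4×3 + 2×4 + 3×4 + 4×2 = 43; y[3] = 3×2 + 4×1 + 2×3 + 3×4 + 4×4 = 44; y[4] = 3×4 + 4×2 + 2×1 + 3×3 + 4×4 = 47. Result: [47, 43, 43, 44, 47]

[47, 43, 43, 44, 47]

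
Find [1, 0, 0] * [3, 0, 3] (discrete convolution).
y[0] = 1×3 = 3; y[1] = 1×0 + 0×3 = 0; y[2] = 1×3 + 0×0 + 0×3 = 3; y[3] = 0×3 + 0×0 = 0; y[4] = 0×3 = 0

[3, 0, 3, 0, 0]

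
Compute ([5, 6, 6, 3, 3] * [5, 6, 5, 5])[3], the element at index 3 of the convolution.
Use y[k] = Σ_i a[i]·b[k-i] at k=3. y[3] = 5×5 + 6×5 + 6×6 + 3×5 = 106

106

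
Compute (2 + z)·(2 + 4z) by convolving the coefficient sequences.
Ascending coefficients: a = [2, 1], b = [2, 4]. c[0] = 2×2 = 4; c[1] = 2×4 + 1×2 = 10; c[2] = 1×4 = 4. Result coefficients: [4, 10, 4] → 4 + 10z + 4z^2

4 + 10z + 4z^2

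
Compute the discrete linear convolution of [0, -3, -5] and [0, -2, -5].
y[0] = 0×0 = 0; y[1] = 0×-2 + -3×0 = 0; y[2] = 0×-5 + -3×-2 + -5×0 = 6; y[3] = -3×-5 + -5×-2 = 25; y[4] = -5×-5 = 25

[0, 0, 6, 25, 25]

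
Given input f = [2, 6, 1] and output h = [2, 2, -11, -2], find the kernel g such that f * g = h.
Output length 4 = len(f) + len(g) - 1 ⇒ len(g) = 2. Solve g forward using g[k] = (h[k] - Σ_{i≥1} f[i]·g[k-i]) / f[0]: g[0] = h[0] / f[0] = 2 / 2 = 1; g[1] = (h[1] - 6×1) / f[0] = (2 - 6×1) / 2 = -2. So g = [1, -2]. Forward-check [2, 6, 1] * [1, -2]: h[0] = 2×1 = 2; h[1] = 2×-2 + 6×1 = 2; h[2] = 6×-2 + 1×1 = -11; h[3] = 1×-2 = -2 → [2, 2, -11, -2] ✓

[1, -2]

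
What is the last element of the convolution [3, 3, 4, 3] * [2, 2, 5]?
Use y[k] = Σ_i a[i]·b[k-i] at k=5. y[5] = 3×5 = 15

15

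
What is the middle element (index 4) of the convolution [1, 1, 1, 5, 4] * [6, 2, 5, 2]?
Use y[k] = Σ_i a[i]·b[k-i] at k=4. y[4] = 1×2 + 1×5 + 5×2 + 4×6 = 41

41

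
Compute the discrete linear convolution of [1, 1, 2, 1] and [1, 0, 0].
y[0] = 1×1 = 1; y[1] = 1×0 + 1×1 = 1; y[2] = 1×0 + 1×0 + 2×1 = 2; y[3] = 1×0 + 2×0 + 1×1 = 1; y[4] = 2×0 + 1×0 = 0; y[5] = 1×0 = 0

[1, 1, 2, 1, 0, 0]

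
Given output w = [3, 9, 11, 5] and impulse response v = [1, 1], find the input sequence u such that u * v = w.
Deconvolve w=[3, 9, 11, 5] by v=[1, 1]. Since v[0]=1, solve forward: u[0] = w[0] / 1 = 3; u[1] = (w[1] - 3×1) / 1 = 6; u[2] = (w[2] - 6×1) / 1 = 5. So u = [3, 6, 5]. Check by forward convolution: w[0] = 3×1 = 3; w[1] = 3×1 + 6×1 = 9; w[2] = 6×1 + 5×1 = 11; w[3] = 5×1 = 5

[3, 6, 5]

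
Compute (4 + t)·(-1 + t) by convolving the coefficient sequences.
Ascending coefficients: a = [4, 1], b = [-1, 1]. c[0] = 4×-1 = -4; c[1] = 4×1 + 1×-1 = 3; c[2] = 1×1 = 1. Result coefficients: [-4, 3, 1] → -4 + 3t + t^2

-4 + 3t + t^2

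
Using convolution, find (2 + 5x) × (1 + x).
Ascending coefficients: a = [2, 5], b = [1, 1]. c[0] = 2×1 = 2; c[1] = 2×1 + 5×1 = 7; c[2] = 5×1 = 5. Result coefficients: [2, 7, 5] → 2 + 7x + 5x^2

2 + 7x + 5x^2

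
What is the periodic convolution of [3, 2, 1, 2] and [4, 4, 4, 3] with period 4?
Use y[k] = Σ_j s[j]·t[(k-j) mod 4]. y[0] = 3×4 + 2×3 + 1×4 + 2×4 = 30; y[1] = 3×4 + 2×4 + 1×3 + 2×4 = 31; y[2] = 3×4 + 2×4 + 1×4 + 2×3 = 30; y[3] = 3×3 + 2×4 + 1×4 + 2×4 = 29. Result: [30, 31, 30, 29]

[30, 31, 30, 29]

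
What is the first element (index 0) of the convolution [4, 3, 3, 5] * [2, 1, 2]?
Use y[k] = Σ_i a[i]·b[k-i] at k=0. y[0] = 4×2 = 8

8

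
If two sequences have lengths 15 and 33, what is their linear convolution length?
Linear/full convolution length: m + n - 1 = 15 + 33 - 1 = 47

47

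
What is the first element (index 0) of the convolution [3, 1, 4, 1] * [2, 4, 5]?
Use y[k] = Σ_i a[i]·b[k-i] at k=0. y[0] = 3×2 = 6

6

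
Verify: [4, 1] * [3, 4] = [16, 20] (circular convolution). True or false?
Recompute circular convolution of [4, 1] and [3, 4]: y[0] = 4×3 + 1×4 = 16; y[1] = 4×4 + 1×3 = 19 → [16, 19]. Compare to given [16, 20]: they differ at index 1: given 20, correct 19, so answer: No

No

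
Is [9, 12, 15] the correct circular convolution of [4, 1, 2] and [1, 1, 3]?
Recompute circular convolution of [4, 1, 2] and [1, 1, 3]: y[0] = 4×1 + 1×3 + 2×1 = 9; y[1] = 4×1 + 1×1 + 2×3 = 11; y[2] = 4×3 + 1×1 + 2×1 = 15 → [9, 11, 15]. Compare to given [9, 12, 15]: they differ at index 1: given 12, correct 11, so answer: No

No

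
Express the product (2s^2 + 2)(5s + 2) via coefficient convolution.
Ascending coefficients: a = [2, 0, 2], b = [2, 5]. c[0] = 2×2 = 4; c[1] = 2×5 + 0×2 = 10; c[2] = 0×5 + 2×2 = 4; c[3] = 2×5 = 10. Result coefficients: [4, 10, 4, 10] → 10s^3 + 4s^2 + 10s + 4

10s^3 + 4s^2 + 10s + 4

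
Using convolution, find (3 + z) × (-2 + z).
Ascending coefficients: a = [3, 1], b = [-2, 1]. c[0] = 3×-2 = -6; c[1] = 3×1 + 1×-2 = 1; c[2] = 1×1 = 1. Result coefficients: [-6, 1, 1] → -6 + z + z^2

-6 + z + z^2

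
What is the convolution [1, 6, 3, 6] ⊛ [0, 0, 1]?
y[0] = 1×0 = 0; y[1] = 1×0 + 6×0 = 0; y[2] = 1×1 + 6×0 + 3×0 = 1; y[3] = 6×1 + 3×0 + 6×0 = 6; y[4] = 3×1 + 6×0 = 3; y[5] = 6×1 = 6

[0, 0, 1, 6, 3, 6]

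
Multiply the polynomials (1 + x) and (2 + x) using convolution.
Ascending coefficients: a = [1, 1], b = [2, 1]. c[0] = 1×2 = 2; c[1] = 1×1 + 1×2 = 3; c[2] = 1×1 = 1. Result coefficients: [2, 3, 1] → 2 + 3x + x^2

2 + 3x + x^2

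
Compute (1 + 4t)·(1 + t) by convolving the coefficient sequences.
Ascending coefficients: a = [1, 4], b = [1, 1]. c[0] = 1×1 = 1; c[1] = 1×1 + 4×1 = 5; c[2] = 4×1 = 4. Result coefficients: [1, 5, 4] → 1 + 5t + 4t^2

1 + 5t + 4t^2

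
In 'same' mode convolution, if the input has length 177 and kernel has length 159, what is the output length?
'Same' mode returns an output with the same length as the input: 177

177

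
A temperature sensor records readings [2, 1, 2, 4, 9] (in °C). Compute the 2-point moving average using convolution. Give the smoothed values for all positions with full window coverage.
2-point moving average kernel = [1, 1]. Apply in 'valid' mode (full window coverage): avg[0] = (2 + 1) / 2 = 1.5; avg[1] = (1 + 2) / 2 = 1.5; avg[2] = (2 + 4) / 2 = 3.0; avg[3] = (4 + 9) / 2 = 6.5. Smoothed values: [1.5, 1.5, 3.0, 6.5]

[1.5, 1.5, 3.0, 6.5]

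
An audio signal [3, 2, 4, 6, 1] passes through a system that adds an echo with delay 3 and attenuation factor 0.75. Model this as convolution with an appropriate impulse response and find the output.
Direct-path + delayed-attenuated-path model → impulse response h = [1, 0, 0, 0.75] (1 at lag 0, 0.75 at lag 3). Output y[n] = x[n] + 0.75·x[n - 3] (with x[n] = 0 outside 0..4): y[0] = 3 + 0.75×0 = 3; y[1] = 2 + 0.75×0 = 2; y[2] = 4 + 0.75×0 = 4; y[3] = 6 + 0.75×3 = 8.25; y[4] = 1 + 0.75×2 = 2.5; y[5] = 0 + 0.75×4 = 3.0; y[6] = 0 + 0.75×6 = 4.5; y[7] = 0 + 0.75×1 = 0.75. So y = [3, 2, 4, 8.25, 2.5, 3.0, 4.5, 0.75]

[3, 2, 4, 8.25, 2.5, 3.0, 4.5, 0.75]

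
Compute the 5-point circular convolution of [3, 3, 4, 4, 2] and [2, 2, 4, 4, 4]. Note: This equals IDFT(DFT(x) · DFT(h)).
Either evaluate y[k] = Σ_j x[j]·h[(k-j) mod 5] directly, or use IDFT(DFT(x) · DFT(h)). y[0] = 3×2 + 3×4 + 4×4 + 4×4 + 2×2 = 54; y[1] = 3×2 + 3×2 + 4×4 + 4×4 + 2×4 = 52; y[2] = 3×4 + 3×2 + 4×2 + 4×4 + 2×4 = 50; y[3] = 3×4 + 3×4 + 4×2 + 4×2 + 2×4 = 48; y[4] = 3×4 + 3×4 + 4×4 + 4×2 + 2×2 = 52. Result: [54, 52, 50, 48, 52]

[54, 52, 50, 48, 52]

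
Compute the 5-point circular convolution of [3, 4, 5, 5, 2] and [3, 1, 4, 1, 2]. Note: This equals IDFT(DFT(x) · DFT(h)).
Either evaluate y[k] = Σ_j x[j]·h[(k-j) mod 5] directly, or use IDFT(DFT(x) · DFT(h)). y[0] = 3×3 + 4×2 + 5×1 + 5×4 + 2×1 = 44; y[1] = 3×1 + 4×3 + 5×2 + 5×1 + 2×4 = 38; y[2] = 3×4 + 4×1 + 5×3 + 5×2 + 2×1 = 43; y[3] = 3×1 + 4×4 + 5×1 + 5×3 + 2×2 = 43; y[4] = 3×2 + 4×1 + 5×4 + 5×1 + 2×3 = 41. Result: [44, 38, 43, 43, 41]

[44, 38, 43, 43, 41]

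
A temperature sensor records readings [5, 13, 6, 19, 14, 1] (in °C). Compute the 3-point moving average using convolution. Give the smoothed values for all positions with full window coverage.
3-point moving average kernel = [1, 1, 1]. Apply in 'valid' mode (full window coverage): avg[0] = (5 + 13 + 6) / 3 = 8.0; avg[1] = (13 + 6 + 19) / 3 = 12.67; avg[2] = (6 + 19 + 14) / 3 = 13.0; avg[3] = (19 + 14 + 1) / 3 = 11.33. Smoothed values: [8.0, 12.67, 13.0, 11.33]

[8.0, 12.67, 13.0, 11.33]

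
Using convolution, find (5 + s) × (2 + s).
Ascending coefficients: a = [5, 1], b = [2, 1]. c[0] = 5×2 = 10; c[1] = 5×1 + 1×2 = 7; c[2] = 1×1 = 1. Result coefficients: [10, 7, 1] → 10 + 7s + s^2

10 + 7s + s^2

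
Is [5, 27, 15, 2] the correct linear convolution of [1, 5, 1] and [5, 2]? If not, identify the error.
Recompute linear convolution of [1, 5, 1] and [5, 2]: y[0] = 1×5 = 5; y[1] = 1×2 + 5×5 = 27; y[2] = 5×2 + 1×5 = 15; y[3] = 1×2 = 2 → [5, 27, 15, 2]. Given [5, 27, 15, 2] matches, so answer: Yes

Yes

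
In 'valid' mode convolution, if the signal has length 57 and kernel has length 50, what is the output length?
'Valid' mode counts only positions where the kernel fully overlaps the signal: m - n + 1 = 57 - 50 + 1 = 8

8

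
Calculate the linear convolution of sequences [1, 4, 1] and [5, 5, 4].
y[0] = 1×5 = 5; y[1] = 1×5 + 4×5 = 25; y[2] = 1×4 + 4×5 + 1×5 = 29; y[3] = 4×4 + 1×5 = 21; y[4] = 1×4 = 4

[5, 25, 29, 21, 4]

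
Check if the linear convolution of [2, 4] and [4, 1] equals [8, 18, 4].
Recompute linear convolution of [2, 4] and [4, 1]: y[0] = 2×4 = 8; y[1] = 2×1 + 4×4 = 18; y[2] = 4×1 = 4 → [8, 18, 4]. Given [8, 18, 4] matches, so answer: Yes

Yes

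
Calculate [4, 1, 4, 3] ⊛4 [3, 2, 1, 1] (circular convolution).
Use y[k] = Σ_j s[j]·t[(k-j) mod 4]. y[0] = 4×3 + 1×1 + 4×1 + 3×2 = 23; y[1] = 4×2 + 1×3 + 4×1 + 3×1 = 18; y[2] = 4×1 + 1×2 + 4×3 + 3×1 = 21; y[3] = 4×1 + 1×1 + 4×2 + 3×3 = 22. Result: [23, 18, 21, 22]

[23, 18, 21, 22]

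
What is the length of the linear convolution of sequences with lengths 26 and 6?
Linear/full convolution length: m + n - 1 = 26 + 6 - 1 = 31

31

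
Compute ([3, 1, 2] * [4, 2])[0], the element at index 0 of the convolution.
Use y[k] = Σ_i a[i]·b[k-i] at k=0. y[0] = 3×4 = 12

12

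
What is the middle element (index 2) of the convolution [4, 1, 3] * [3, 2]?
Use y[k] = Σ_i a[i]·b[k-i] at k=2. y[2] = 1×2 + 3×3 = 11

11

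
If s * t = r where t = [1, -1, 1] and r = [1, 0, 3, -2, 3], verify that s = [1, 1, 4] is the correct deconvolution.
Forward-compute [1, 1, 4] * [1, -1, 1]: r[0] = 1×1 = 1; r[1] = 1×-1 + 1×1 = 0; r[2] = 1×1 + 1×-1 + 4×1 = 4; r[3] = 1×1 + 4×-1 = -3; r[4] = 4×1 = 4 → [1, 0, 4, -3, 4]. Does not match given r = [1, 0, 3, -2, 3].

Not verified. [1, 1, 4] * [1, -1, 1] = [1, 0, 4, -3, 4], which differs from [1, 0, 3, -2, 3] at index 2.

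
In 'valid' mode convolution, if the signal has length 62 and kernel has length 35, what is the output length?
'Valid' mode counts only positions where the kernel fully overlaps the signal: m - n + 1 = 62 - 35 + 1 = 28

28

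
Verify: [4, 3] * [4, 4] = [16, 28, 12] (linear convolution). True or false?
Recompute linear convolution of [4, 3] and [4, 4]: y[0] = 4×4 = 16; y[1] = 4×4 + 3×4 = 28; y[2] = 3×4 = 12 → [16, 28, 12]. Given [16, 28, 12] matches, so answer: Yes

Yes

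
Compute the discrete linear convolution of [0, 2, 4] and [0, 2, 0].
y[0] = 0×0 = 0; y[1] = 0×2 + 2×0 = 0; y[2] = 0×0 + 2×2 + 4×0 = 4; y[3] = 2×0 + 4×2 = 8; y[4] = 4×0 = 0

[0, 0, 4, 8, 0]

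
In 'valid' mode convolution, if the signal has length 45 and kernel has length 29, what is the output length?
'Valid' mode counts only positions where the kernel fully overlaps the signal: m - n + 1 = 45 - 29 + 1 = 17

17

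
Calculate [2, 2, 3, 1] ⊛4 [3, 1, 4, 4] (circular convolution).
Use y[k] = Σ_j x[j]·h[(k-j) mod 4]. y[0] = 2×3 + 2×4 + 3×4 + 1×1 = 27; y[1] = 2×1 + 2×3 + 3×4 + 1×4 = 24; y[2] = 2×4 + 2×1 + 3×3 + 1×4 = 23; y[3] = 2×4 + 2×4 + 3×1 + 1×3 = 22. Result: [27, 24, 23, 22]

[27, 24, 23, 22]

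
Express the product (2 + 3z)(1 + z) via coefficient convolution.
Ascending coefficients: a = [2, 3], b = [1, 1]. c[0] = 2×1 = 2; c[1] = 2×1 + 3×1 = 5; c[2] = 3×1 = 3. Result coefficients: [2, 5, 3] → 2 + 5z + 3z^2

2 + 5z + 3z^2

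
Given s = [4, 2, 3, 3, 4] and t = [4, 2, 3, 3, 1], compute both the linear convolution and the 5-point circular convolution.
Linear: y_lin[0] = 4×4 = 16; y_lin[1] = 4×2 + 2×4 = 16; y_lin[2] = 4×3 + 2×2 + 3×4 = 28; y_lin[3] = 4×3 + 2×3 + 3×2 + 3×4 = 36; y_lin[4] = 4×1 + 2×3 + 3×3 + 3×2 + 4×4 = 41; y_lin[5] = 2×1 + 3×3 + 3×3 + 4×2 = 28; y_lin[6] = 3×1 + 3×3 + 4×3 = 24; y_lin[7] = 3×1 + 4×3 = 15; y_lin[8] = 4×1 = 4 → [16, 16, 28, 36, 41, 28, 24, 15, 4]. Circular (length 5): y[0] = 4×4 + 2×1 + 3×3 + 3×3 + 4×2 = 44; y[1] = 4×2 + 2×4 + 3×1 + 3×3 + 4×3 = 40; y[2] = 4×3 + 2×2 + 3×4 + 3×1 + 4×3 = 43; y[3] = 4×3 + 2×3 + 3×2 + 3×4 + 4×1 = 40; y[4] = 4×1 + 2×3 + 3×3 + 3×2 + 4×4 = 41 → [44, 40, 43, 40, 41]

Linear: [16, 16, 28, 36, 41, 28, 24, 15, 4], Circular: [44, 40, 43, 40, 41]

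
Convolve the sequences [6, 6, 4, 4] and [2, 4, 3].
y[0] = 6×2 = 12; y[1] = 6×4 + 6×2 = 36; y[2] = 6×3 + 6×4 + 4×2 = 50; y[3] = 6×3 + 4×4 + 4×2 = 42; y[4] = 4×3 + 4×4 = 28; y[5] = 4×3 = 12

[12, 36, 50, 42, 28, 12]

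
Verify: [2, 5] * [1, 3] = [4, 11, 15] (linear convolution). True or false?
Recompute linear convolution of [2, 5] and [1, 3]: y[0] = 2×1 = 2; y[1] = 2×3 + 5×1 = 11; y[2] = 5×3 = 15 → [2, 11, 15]. Compare to given [4, 11, 15]: they differ at index 0: given 4, correct 2, so answer: No

No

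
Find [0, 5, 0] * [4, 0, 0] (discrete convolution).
y[0] = 0×4 = 0; y[1] = 0×0 + 5×4 = 20; y[2] = 0×0 + 5×0 + 0×4 = 0; y[3] = 5×0 + 0×0 = 0; y[4] = 0×0 = 0

[0, 20, 0, 0, 0]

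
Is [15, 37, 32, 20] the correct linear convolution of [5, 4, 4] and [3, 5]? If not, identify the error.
Recompute linear convolution of [5, 4, 4] and [3, 5]: y[0] = 5×3 = 15; y[1] = 5×5 + 4×3 = 37; y[2] = 4×5 + 4×3 = 32; y[3] = 4×5 = 20 → [15, 37, 32, 20]. Given [15, 37, 32, 20] matches, so answer: Yes

Yes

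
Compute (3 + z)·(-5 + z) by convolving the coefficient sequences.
Ascending coefficients: a = [3, 1], b = [-5, 1]. c[0] = 3×-5 = -15; c[1] = 3×1 + 1×-5 = -2; c[2] = 1×1 = 1. Result coefficients: [-15, -2, 1] → -15 - 2z + z^2

-15 - 2z + z^2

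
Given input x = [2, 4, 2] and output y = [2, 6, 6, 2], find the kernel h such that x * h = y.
Output length 4 = len(x) + len(h) - 1 ⇒ len(h) = 2. Solve h forward using h[k] = (y[k] - Σ_{i≥1} x[i]·h[k-i]) / x[0]: h[0] = y[0] / x[0] = 2 / 2 = 1; h[1] = (y[1] - 4×1) / x[0] = (6 - 4×1) / 2 = 1. So h = [1, 1]. Forward-check [2, 4, 2] * [1, 1]: y[0] = 2×1 = 2; y[1] = 2×1 + 4×1 = 6; y[2] = 4×1 + 2×1 = 6; y[3] = 2×1 = 2 → [2, 6, 6, 2] ✓

[1, 1]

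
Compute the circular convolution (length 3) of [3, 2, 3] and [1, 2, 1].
Use y[k] = Σ_j f[j]·g[(k-j) mod 3]. y[0] = 3×1 + 2×1 + 3×2 = 11; y[1] = 3×2 + 2×1 + 3×1 = 11; y[2] = 3×1 + 2×2 + 3×1 = 10. Result: [11, 11, 10]

[11, 11, 10]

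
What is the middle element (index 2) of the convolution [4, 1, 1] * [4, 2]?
Use y[k] = Σ_i a[i]·b[k-i] at k=2. y[2] = 1×2 + 1×4 = 6

6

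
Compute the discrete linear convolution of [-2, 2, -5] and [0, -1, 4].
y[0] = -2×0 = 0; y[1] = -2×-1 + 2×0 = 2; y[2] = -2×4 + 2×-1 + -5×0 = -10; y[3] = 2×4 + -5×-1 = 13; y[4] = -5×4 = -20

[0, 2, -10, 13, -20]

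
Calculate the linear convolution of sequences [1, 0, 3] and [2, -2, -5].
y[0] = 1×2 = 2; y[1] = 1×-2 + 0×2 = -2; y[2] = 1×-5 + 0×-2 + 3×2 = 1; y[3] = 0×-5 + 3×-2 = -6; y[4] = 3×-5 = -15

[2, -2, 1, -6, -15]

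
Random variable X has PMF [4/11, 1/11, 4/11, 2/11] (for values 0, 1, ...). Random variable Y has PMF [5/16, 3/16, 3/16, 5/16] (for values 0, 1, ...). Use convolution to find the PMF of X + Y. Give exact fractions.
P(X+Y=k) = Σ_i P(X=i)·P(Y=k-i) — a convolution of [4/11, 1/11, 4/11, 2/11] and [5/16, 3/16, 3/16, 5/16]. P(X+Y=0) = (4/11)×(5/16) = 5/44; P(X+Y=1) = (4/11)×(3/16) + (1/11)×(5/16) = 3/44 + 5/176 = 17/176; P(X+Y=2) = (4/11)×(3/16) + (1/11)×(3/16) + (4/11)×(5/16) = 3/44 + 3/176 + 5/44 = 35/176; P(X+Y=3) = (4/11)×(5/16) + (1/11)×(3/16) + (4/11)×(3/16) + (2/11)×(5/16) = 5/44 + 3/176 + 3/44 + 5/88 = 45/176; P(X+Y=4) = (1/11)×(5/16) + (4/11)×(3/16) + (2/11)×(3/16) = 5/176 + 3/44 + 3/88 = 23/176; P(X+Y=5) = (4/11)×(5/16) + (2/11)×(3/16) = 5/44 + 3/88 = 13/88; P(X+Y=6) = (2/11)×(5/16) = 5/88. PMF: [5/44, 17/176, 35/176, 45/176, 23/176, 13/88, 5/88] (sums to 1 ✓)

[5/44, 17/176, 35/176, 45/176, 23/176, 13/88, 5/88]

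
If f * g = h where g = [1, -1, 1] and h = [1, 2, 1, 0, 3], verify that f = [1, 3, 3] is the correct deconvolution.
Forward-compute [1, 3, 3] * [1, -1, 1]: h[0] = 1×1 = 1; h[1] = 1×-1 + 3×1 = 2; h[2] = 1×1 + 3×-1 + 3×1 = 1; h[3] = 3×1 + 3×-1 = 0; h[4] = 3×1 = 3 → [1, 2, 1, 0, 3]. Matches given h = [1, 2, 1, 0, 3], so verified.

Verified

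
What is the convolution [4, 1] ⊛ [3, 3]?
y[0] = 4×3 = 12; y[1] = 4×3 + 1×3 = 15; y[2] = 1×3 = 3

[12, 15, 3]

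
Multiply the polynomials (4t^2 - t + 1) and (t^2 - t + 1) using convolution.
Ascending coefficients: a = [1, -1, 4], b = [1, -1, 1]. c[0] = 1×1 = 1; c[1] = 1×-1 + -1×1 = -2; c[2] = 1×1 + -1×-1 + 4×1 = 6; c[3] = -1×1 + 4×-1 = -5; c[4] = 4×1 = 4. Result coefficients: [1, -2, 6, -5, 4] → 4t^4 - 5t^3 + 6t^2 - 2t + 1

4t^4 - 5t^3 + 6t^2 - 2t + 1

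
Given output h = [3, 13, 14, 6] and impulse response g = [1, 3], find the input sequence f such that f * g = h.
Deconvolve h=[3, 13, 14, 6] by g=[1, 3]. Since g[0]=1, solve forward: f[0] = h[0] / 1 = 3; f[1] = (h[1] - 3×3) / 1 = 4; f[2] = (h[2] - 4×3) / 1 = 2. So f = [3, 4, 2]. Check by forward convolution: h[0] = 3×1 = 3; h[1] = 3×3 + 4×1 = 13; h[2] = 4×3 + 2×1 = 14; h[3] = 2×3 = 6

[3, 4, 2]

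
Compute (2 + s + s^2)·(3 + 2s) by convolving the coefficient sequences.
Ascending coefficients: a = [2, 1, 1], b = [3, 2]. c[0] = 2×3 = 6; c[1] = 2×2 + 1×3 = 7; c[2] = 1×2 + 1×3 = 5; c[3] = 1×2 = 2. Result coefficients: [6, 7, 5, 2] → 6 + 7s + 5s^2 + 2s^3

6 + 7s + 5s^2 + 2s^3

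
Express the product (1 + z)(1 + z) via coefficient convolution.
Ascending coefficients: a = [1, 1], b = [1, 1]. c[0] = 1×1 = 1; c[1] = 1×1 + 1×1 = 2; c[2] = 1×1 = 1. Result coefficients: [1, 2, 1] → 1 + 2z + z^2

1 + 2z + z^2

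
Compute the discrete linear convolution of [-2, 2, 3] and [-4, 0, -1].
y[0] = -2×-4 = 8; y[1] = -2×0 + 2×-4 = -8; y[2] = -2×-1 + 2×0 + 3×-4 = -10; y[3] = 2×-1 + 3×0 = -2; y[4] = 3×-1 = -3

[8, -8, -10, -2, -3]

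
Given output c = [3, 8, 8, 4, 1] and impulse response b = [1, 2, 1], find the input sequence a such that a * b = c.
Deconvolve c=[3, 8, 8, 4, 1] by b=[1, 2, 1]. Since b[0]=1, solve forward: a[0] = c[0] / 1 = 3; a[1] = (c[1] - 3×2) / 1 = 2; a[2] = (c[2] - 2×2 - 3×1) / 1 = 1. So a = [3, 2, 1]. Check by forward convolution: c[0] = 3×1 = 3; c[1] = 3×2 + 2×1 = 8; c[2] = 3×1 + 2×2 + 1×1 = 8; c[3] = 2×1 + 1×2 = 4; c[4] = 1×1 = 1

[3, 2, 1]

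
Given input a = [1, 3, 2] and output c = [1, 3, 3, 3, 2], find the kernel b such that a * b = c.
Output length 5 = len(a) + len(b) - 1 ⇒ len(b) = 3. Solve b forward using b[k] = (c[k] - Σ_{i≥1} a[i]·b[k-i]) / a[0]: b[0] = c[0] / a[0] = 1 / 1 = 1; b[1] = (c[1] - 3×1) / a[0] = (3 - 3×1) / 1 = 0; b[2] = (c[2] - 3×0 - 2×1) / a[0] = (3 - 3×0 - 2×1) / 1 = 1. So b = [1, 0, 1]. Forward-check [1, 3, 2] * [1, 0, 1]: c[0] = 1×1 = 1; c[1] = 1×0 + 3×1 = 3; c[2] = 1×1 + 3×0 + 2×1 = 3; c[3] = 3×1 + 2×0 = 3; c[4] = 2×1 = 2 → [1, 3, 3, 3, 2] ✓

[1, 0, 1]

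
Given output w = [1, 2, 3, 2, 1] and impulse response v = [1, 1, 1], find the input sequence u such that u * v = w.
Deconvolve w=[1, 2, 3, 2, 1] by v=[1, 1, 1]. Since v[0]=1, solve forward: u[0] = w[0] / 1 = 1; u[1] = (w[1] - 1×1) / 1 = 1; u[2] = (w[2] - 1×1 - 1×1) / 1 = 1. So u = [1, 1, 1]. Check by forward convolution: w[0] = 1×1 = 1; w[1] = 1×1 + 1×1 = 2; w[2] = 1×1 + 1×1 + 1×1 = 3; w[3] = 1×1 + 1×1 = 2; w[4] = 1×1 = 1

[1, 1, 1]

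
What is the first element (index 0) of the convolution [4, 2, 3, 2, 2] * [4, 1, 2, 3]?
Use y[k] = Σ_i a[i]·b[k-i] at k=0. y[0] = 4×4 = 16

16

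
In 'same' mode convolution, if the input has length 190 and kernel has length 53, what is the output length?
'Same' mode returns an output with the same length as the input: 190

190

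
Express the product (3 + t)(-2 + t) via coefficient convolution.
Ascending coefficients: a = [3, 1], b = [-2, 1]. c[0] = 3×-2 = -6; c[1] = 3×1 + 1×-2 = 1; c[2] = 1×1 = 1. Result coefficients: [-6, 1, 1] → -6 + t + t^2

-6 + t + t^2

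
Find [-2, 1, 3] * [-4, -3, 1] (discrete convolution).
y[0] = -2×-4 = 8; y[1] = -2×-3 + 1×-4 = 2; y[2] = -2×1 + 1×-3 + 3×-4 = -17; y[3] = 1×1 + 3×-3 = -8; y[4] = 3×1 = 3

[8, 2, -17, -8, 3]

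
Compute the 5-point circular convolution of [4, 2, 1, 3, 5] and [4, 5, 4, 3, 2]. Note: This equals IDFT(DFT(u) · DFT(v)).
Either evaluate y[k] = Σ_j u[j]·v[(k-j) mod 5] directly, or use IDFT(DFT(u) · DFT(v)). y[0] = 4×4 + 2×2 + 1×3 + 3×4 + 5×5 = 60; y[1] = 4×5 + 2×4 + 1×2 + 3×3 + 5×4 = 59; y[2] = 4×4 + 2×5 + 1×4 + 3×2 + 5×3 = 51; y[3] = 4×3 + 2×4 + 1×5 + 3×4 + 5×2 = 47; y[4] = 4×2 + 2×3 + 1×4 + 3×5 + 5×4 = 53. Result: [60, 59, 51, 47, 53]

[60, 59, 51, 47, 53]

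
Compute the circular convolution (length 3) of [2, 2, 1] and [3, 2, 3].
Use y[k] = Σ_j x[j]·h[(k-j) mod 3]. y[0] = 2×3 + 2×3 + 1×2 = 14; y[1] = 2×2 + 2×3 + 1×3 = 13; y[2] = 2×3 + 2×2 + 1×3 = 13. Result: [14, 13, 13]

[14, 13, 13]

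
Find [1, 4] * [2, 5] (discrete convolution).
y[0] = 1×2 = 2; y[1] = 1×5 + 4×2 = 13; y[2] = 4×5 = 20

[2, 13, 20]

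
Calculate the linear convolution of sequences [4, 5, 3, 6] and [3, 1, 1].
y[0] = 4×3 = 12; y[1] = 4×1 + 5×3 = 19; y[2] = 4×1 + 5×1 + 3×3 = 18; y[3] = 5×1 + 3×1 + 6×3 = 26; y[4] = 3×1 + 6×1 = 9; y[5] = 6×1 = 6

[12, 19, 18, 26, 9, 6]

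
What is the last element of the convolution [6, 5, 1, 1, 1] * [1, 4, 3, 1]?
Use y[k] = Σ_i a[i]·b[k-i] at k=7. y[7] = 1×1 = 1

1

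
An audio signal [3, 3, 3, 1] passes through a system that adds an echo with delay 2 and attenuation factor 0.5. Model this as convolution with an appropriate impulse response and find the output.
Direct-path + delayed-attenuated-path model → impulse response h = [1, 0, 0.5] (1 at lag 0, 0.5 at lag 2). Output y[n] = x[n] + 0.5·x[n - 2] (with x[n] = 0 outside 0..3): y[0] = 3 + 0.5×0 = 3; y[1] = 3 + 0.5×0 = 3; y[2] = 3 + 0.5×3 = 4.5; y[3] = 1 + 0.5×3 = 2.5; y[4] = 0 + 0.5×3 = 1.5; y[5] = 0 + 0.5×1 = 0.5. So y = [3, 3, 4.5, 2.5, 1.5, 0.5]

[3, 3, 4.5, 2.5, 1.5, 0.5]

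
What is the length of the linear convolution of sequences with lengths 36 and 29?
Linear/full convolution length: m + n - 1 = 36 + 29 - 1 = 64

64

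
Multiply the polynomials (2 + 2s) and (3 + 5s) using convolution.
Ascending coefficients: a = [2, 2], b = [3, 5]. c[0] = 2×3 = 6; c[1] = 2×5 + 2×3 = 16; c[2] = 2×5 = 10. Result coefficients: [6, 16, 10] → 6 + 16s + 10s^2

6 + 16s + 10s^2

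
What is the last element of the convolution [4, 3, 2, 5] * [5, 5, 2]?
Use y[k] = Σ_i a[i]·b[k-i] at k=5. y[5] = 5×2 = 10

10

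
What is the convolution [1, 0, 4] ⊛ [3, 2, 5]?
y[0] = 1×3 = 3; y[1] = 1×2 + 0×3 = 2; y[2] = 1×5 + 0×2 + 4×3 = 17; y[3] = 0×5 + 4×2 = 8; y[4] = 4×5 = 20

[3, 2, 17, 8, 20]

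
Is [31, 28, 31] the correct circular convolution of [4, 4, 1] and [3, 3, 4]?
Recompute circular convolution of [4, 4, 1] and [3, 3, 4]: y[0] = 4×3 + 4×4 + 1×3 = 31; y[1] = 4×3 + 4×3 + 1×4 = 28; y[2] = 4×4 + 4×3 + 1×3 = 31 → [31, 28, 31]. Given [31, 28, 31] matches, so answer: Yes

Yes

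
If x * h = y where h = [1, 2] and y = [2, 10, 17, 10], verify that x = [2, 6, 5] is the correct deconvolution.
Forward-compute [2, 6, 5] * [1, 2]: y[0] = 2×1 = 2; y[1] = 2×2 + 6×1 = 10; y[2] = 6×2 + 5×1 = 17; y[3] = 5×2 = 10 → [2, 10, 17, 10]. Matches given y = [2, 10, 17, 10], so verified.

Verified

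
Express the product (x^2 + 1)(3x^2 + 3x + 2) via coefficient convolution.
Ascending coefficients: a = [1, 0, 1], b = [2, 3, 3]. c[0] = 1×2 = 2; c[1] = 1×3 + 0×2 = 3; c[2] = 1×3 + 0×3 + 1×2 = 5; c[3] = 0×3 + 1×3 = 3; c[4] = 1×3 = 3. Result coefficients: [2, 3, 5, 3, 3] → 3x^4 + 3x^3 + 5x^2 + 3x + 2

3x^4 + 3x^3 + 5x^2 + 3x + 2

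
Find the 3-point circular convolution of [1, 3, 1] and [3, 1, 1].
Use y[k] = Σ_j a[j]·b[(k-j) mod 3]. y[0] = 1×3 + 3×1 + 1×1 = 7; y[1] = 1×1 + 3×3 + 1×1 = 11; y[2] = 1×1 + 3×1 + 1×3 = 7. Result: [7, 11, 7]

[7, 11, 7]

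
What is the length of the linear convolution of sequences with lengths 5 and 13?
Linear/full convolution length: m + n - 1 = 5 + 13 - 1 = 17

17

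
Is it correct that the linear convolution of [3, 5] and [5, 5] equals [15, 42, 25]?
Recompute linear convolution of [3, 5] and [5, 5]: y[0] = 3×5 = 15; y[1] = 3×5 + 5×5 = 40; y[2] = 5×5 = 25 → [15, 40, 25]. Compare to given [15, 42, 25]: they differ at index 1: given 42, correct 40, so answer: No

No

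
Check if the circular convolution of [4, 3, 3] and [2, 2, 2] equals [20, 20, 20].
Recompute circular convolution of [4, 3, 3] and [2, 2, 2]: y[0] = 4×2 + 3×2 + 3×2 = 20; y[1] = 4×2 + 3×2 + 3×2 = 20; y[2] = 4×2 + 3×2 + 3×2 = 20 → [20, 20, 20]. Given [20, 20, 20] matches, so answer: Yes

Yes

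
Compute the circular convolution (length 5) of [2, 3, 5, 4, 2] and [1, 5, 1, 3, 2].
Use y[k] = Σ_j f[j]·g[(k-j) mod 5]. y[0] = 2×1 + 3×2 + 5×3 + 4×1 + 2×5 = 37; y[1] = 2×5 + 3×1 + 5×2 + 4×3 + 2×1 = 37; y[2] = 2×1 + 3×5 + 5×1 + 4×2 + 2×3 = 36; y[3] = 2×3 + 3×1 + 5×5 + 4×1 + 2×2 = 42; y[4] = 2×2 + 3×3 + 5×1 + 4×5 + 2×1 = 40. Result: [37, 37, 36, 42, 40]

[37, 37, 36, 42, 40]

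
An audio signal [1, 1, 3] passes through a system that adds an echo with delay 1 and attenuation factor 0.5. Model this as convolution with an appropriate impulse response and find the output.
Direct-path + delayed-attenuated-path model → impulse response h = [1, 0.5] (1 at lag 0, 0.5 at lag 1). Output y[n] = x[n] + 0.5·x[n - 1] (with x[n] = 0 outside 0..2): y[0] = 1 + 0.5×0 = 1; y[1] = 1 + 0.5×1 = 1.5; y[2] = 3 + 0.5×1 = 3.5; y[3] = 0 + 0.5×3 = 1.5. So y = [1, 1.5, 3.5, 1.5]

[1, 1.5, 3.5, 1.5]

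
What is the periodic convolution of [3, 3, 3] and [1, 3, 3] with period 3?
Use y[k] = Σ_j u[j]·v[(k-j) mod 3]. y[0] = 3×1 + 3×3 + 3×3 = 21; y[1] = 3×3 + 3×1 + 3×3 = 21; y[2] = 3×3 + 3×3 + 3×1 = 21. Result: [21, 21, 21]

[21, 21, 21]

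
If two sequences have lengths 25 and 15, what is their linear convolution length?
Linear/full convolution length: m + n - 1 = 25 + 15 - 1 = 39

39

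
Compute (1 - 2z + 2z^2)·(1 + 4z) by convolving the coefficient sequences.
Ascending coefficients: a = [1, -2, 2], b = [1, 4]. c[0] = 1×1 = 1; c[1] = 1×4 + -2×1 = 2; c[2] = -2×4 + 2×1 = -6; c[3] = 2×4 = 8. Result coefficients: [1, 2, -6, 8] → 1 + 2z - 6z^2 + 8z^3

1 + 2z - 6z^2 + 8z^3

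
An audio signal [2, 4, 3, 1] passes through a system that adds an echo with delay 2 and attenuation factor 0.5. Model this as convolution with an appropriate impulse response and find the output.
Direct-path + delayed-attenuated-path model → impulse response h = [1, 0, 0.5] (1 at lag 0, 0.5 at lag 2). Output y[n] = x[n] + 0.5·x[n - 2] (with x[n] = 0 outside 0..3): y[0] = 2 + 0.5×0 = 2; y[1] = 4 + 0.5×0 = 4; y[2] = 3 + 0.5×2 = 4.0; y[3] = 1 + 0.5×4 = 3.0; y[4] = 0 + 0.5×3 = 1.5; y[5] = 0 + 0.5×1 = 0.5. So y = [2, 4, 4.0, 3.0, 1.5, 0.5]

[2, 4, 4.0, 3.0, 1.5, 0.5]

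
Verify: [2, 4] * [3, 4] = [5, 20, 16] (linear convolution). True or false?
Recompute linear convolution of [2, 4] and [3, 4]: y[0] = 2×3 = 6; y[1] = 2×4 + 4×3 = 20; y[2] = 4×4 = 16 → [6, 20, 16]. Compare to given [5, 20, 16]: they differ at index 0: given 5, correct 6, so answer: No

No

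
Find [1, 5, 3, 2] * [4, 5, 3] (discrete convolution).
y[0] = 1×4 = 4; y[1] = 1×5 + 5×4 = 25; y[2] = 1×3 + 5×5 + 3×4 = 40; y[3] = 5×3 + 3×5 + 2×4 = 38; y[4] = 3×3 + 2×5 = 19; y[5] = 2×3 = 6

[4, 25, 40, 38, 19, 6]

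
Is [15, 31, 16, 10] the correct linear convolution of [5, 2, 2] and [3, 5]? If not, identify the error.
Recompute linear convolution of [5, 2, 2] and [3, 5]: y[0] = 5×3 = 15; y[1] = 5×5 + 2×3 = 31; y[2] = 2×5 + 2×3 = 16; y[3] = 2×5 = 10 → [15, 31, 16, 10]. Given [15, 31, 16, 10] matches, so answer: Yes

Yes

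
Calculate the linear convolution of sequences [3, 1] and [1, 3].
y[0] = 3×1 = 3; y[1] = 3×3 + 1×1 = 10; y[2] = 1×3 = 3

[3, 10, 3]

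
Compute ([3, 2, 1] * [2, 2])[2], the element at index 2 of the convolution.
Use y[k] = Σ_i a[i]·b[k-i] at k=2. y[2] = 2×2 + 1×2 = 6

6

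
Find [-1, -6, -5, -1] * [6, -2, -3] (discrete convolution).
y[0] = -1×6 = -6; y[1] = -1×-2 + -6×6 = -34; y[2] = -1×-3 + -6×-2 + -5×6 = -15; y[3] = -6×-3 + -5×-2 + -1×6 = 22; y[4] = -5×-3 + -1×-2 = 17; y[5] = -1×-3 = 3

[-6, -34, -15, 22, 17, 3]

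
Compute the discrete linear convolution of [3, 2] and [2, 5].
y[0] = 3×2 = 6; y[1] = 3×5 + 2×2 = 19; y[2] = 2×5 = 10

[6, 19, 10]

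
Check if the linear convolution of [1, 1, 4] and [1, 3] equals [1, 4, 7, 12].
Recompute linear convolution of [1, 1, 4] and [1, 3]: y[0] = 1×1 = 1; y[1] = 1×3 + 1×1 = 4; y[2] = 1×3 + 4×1 = 7; y[3] = 4×3 = 12 → [1, 4, 7, 12]. Given [1, 4, 7, 12] matches, so answer: Yes

Yes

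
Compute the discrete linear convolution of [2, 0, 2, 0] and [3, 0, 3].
y[0] = 2×3 = 6; y[1] = 2×0 + 0×3 = 0; y[2] = 2×3 + 0×0 + 2×3 = 12; y[3] = 0×3 + 2×0 + 0×3 = 0; y[4] = 2×3 + 0×0 = 6; y[5] = 0×3 = 0

[6, 0, 12, 0, 6, 0]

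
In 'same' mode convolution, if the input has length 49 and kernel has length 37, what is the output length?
'Same' mode returns an output with the same length as the input: 49

49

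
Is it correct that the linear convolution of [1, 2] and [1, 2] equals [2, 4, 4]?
Recompute linear convolution of [1, 2] and [1, 2]: y[0] = 1×1 = 1; y[1] = 1×2 + 2×1 = 4; y[2] = 2×2 = 4 → [1, 4, 4]. Compare to given [2, 4, 4]: they differ at index 0: given 2, correct 1, so answer: No

No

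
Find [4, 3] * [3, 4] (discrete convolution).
y[0] = 4×3 = 12; y[1] = 4×4 + 3×3 = 25; y[2] = 3×4 = 12

[12, 25, 12]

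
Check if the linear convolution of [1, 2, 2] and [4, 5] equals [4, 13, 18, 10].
Recompute linear convolution of [1, 2, 2] and [4, 5]: y[0] = 1×4 = 4; y[1] = 1×5 + 2×4 = 13; y[2] = 2×5 + 2×4 = 18; y[3] = 2×5 = 10 → [4, 13, 18, 10]. Given [4, 13, 18, 10] matches, so answer: Yes

Yes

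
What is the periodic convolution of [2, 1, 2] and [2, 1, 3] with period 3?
Use y[k] = Σ_j f[j]·g[(k-j) mod 3]. y[0] = 2×2 + 1×3 + 2×1 = 9; y[1] = 2×1 + 1×2 + 2×3 = 10; y[2] = 2×3 + 1×1 + 2×2 = 11. Result: [9, 10, 11]

[9, 10, 11]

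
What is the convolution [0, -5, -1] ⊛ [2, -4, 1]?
y[0] = 0×2 = 0; y[1] = 0×-4 + -5×2 = -10; y[2] = 0×1 + -5×-4 + -1×2 = 18; y[3] = -5×1 + -1×-4 = -1; y[4] = -1×1 = -1

[0, -10, 18, -1, -1]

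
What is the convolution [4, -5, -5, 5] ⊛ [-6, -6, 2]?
y[0] = 4×-6 = -24; y[1] = 4×-6 + -5×-6 = 6; y[2] = 4×2 + -5×-6 + -5×-6 = 68; y[3] = -5×2 + -5×-6 + 5×-6 = -10; y[4] = -5×2 + 5×-6 = -40; y[5] = 5×2 = 10

[-24, 6, 68, -10, -40, 10]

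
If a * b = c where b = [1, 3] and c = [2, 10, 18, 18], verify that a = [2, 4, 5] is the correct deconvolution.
Forward-compute [2, 4, 5] * [1, 3]: c[0] = 2×1 = 2; c[1] = 2×3 + 4×1 = 10; c[2] = 4×3 + 5×1 = 17; c[3] = 5×3 = 15 → [2, 10, 17, 15]. Does not match given c = [2, 10, 18, 18].

Not verified. [2, 4, 5] * [1, 3] = [2, 10, 17, 15], which differs from [2, 10, 18, 18] at index 2.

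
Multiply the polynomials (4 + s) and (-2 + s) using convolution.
Ascending coefficients: a = [4, 1], b = [-2, 1]. c[0] = 4×-2 = -8; c[1] = 4×1 + 1×-2 = 2; c[2] = 1×1 = 1. Result coefficients: [-8, 2, 1] → -8 + 2s + s^2

-8 + 2s + s^2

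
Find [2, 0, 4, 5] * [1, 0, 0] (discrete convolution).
y[0] = 2×1 = 2; y[1] = 2×0 + 0×1 = 0; y[2] = 2×0 + 0×0 + 4×1 = 4; y[3] = 0×0 + 4×0 + 5×1 = 5; y[4] = 4×0 + 5×0 = 0; y[5] = 5×0 = 0

[2, 0, 4, 5, 0, 0]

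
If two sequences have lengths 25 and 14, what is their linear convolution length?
Linear/full convolution length: m + n - 1 = 25 + 14 - 1 = 38

38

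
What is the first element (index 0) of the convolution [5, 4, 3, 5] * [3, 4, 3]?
Use y[k] = Σ_i a[i]·b[k-i] at k=0. y[0] = 5×3 = 15

15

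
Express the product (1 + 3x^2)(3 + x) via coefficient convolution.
Ascending coefficients: a = [1, 0, 3], b = [3, 1]. c[0] = 1×3 = 3; c[1] = 1×1 + 0×3 = 1; c[2] = 0×1 + 3×3 = 9; c[3] = 3×1 = 3. Result coefficients: [3, 1, 9, 3] → 3 + x + 9x^2 + 3x^3

3 + x + 9x^2 + 3x^3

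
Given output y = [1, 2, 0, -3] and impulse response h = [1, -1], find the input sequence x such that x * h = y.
Deconvolve y=[1, 2, 0, -3] by h=[1, -1]. Since h[0]=1, solve forward: x[0] = y[0] / 1 = 1; x[1] = (y[1] - 1×-1) / 1 = 3; x[2] = (y[2] - 3×-1) / 1 = 3. So x = [1, 3, 3]. Check by forward convolution: y[0] = 1×1 = 1; y[1] = 1×-1 + 3×1 = 2; y[2] = 3×-1 + 3×1 = 0; y[3] = 3×-1 = -3

[1, 3, 3]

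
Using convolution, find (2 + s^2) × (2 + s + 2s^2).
Ascending coefficients: a = [2, 0, 1], b = [2, 1, 2]. c[0] = 2×2 = 4; c[1] = 2×1 + 0×2 = 2; c[2] = 2×2 + 0×1 + 1×2 = 6; c[3] = 0×2 + 1×1 = 1; c[4] = 1×2 = 2. Result coefficients: [4, 2, 6, 1, 2] → 4 + 2s + 6s^2 + s^3 + 2s^4

4 + 2s + 6s^2 + s^3 + 2s^4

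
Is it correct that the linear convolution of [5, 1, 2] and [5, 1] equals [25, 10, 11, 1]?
Recompute linear convolution of [5, 1, 2] and [5, 1]: y[0] = 5×5 = 25; y[1] = 5×1 + 1×5 = 10; y[2] = 1×1 + 2×5 = 11; y[3] = 2×1 = 2 → [25, 10, 11, 2]. Compare to given [25, 10, 11, 1]: they differ at index 3: given 1, correct 2, so answer: No

No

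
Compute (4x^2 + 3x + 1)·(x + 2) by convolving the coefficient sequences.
Ascending coefficients: a = [1, 3, 4], b = [2, 1]. c[0] = 1×2 = 2; c[1] = 1×1 + 3×2 = 7; c[2] = 3×1 + 4×2 = 11; c[3] = 4×1 = 4. Result coefficients: [2, 7, 11, 4] → 4x^3 + 11x^2 + 7x + 2

4x^3 + 11x^2 + 7x + 2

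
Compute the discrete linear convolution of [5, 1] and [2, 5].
y[0] = 5×2 = 10; y[1] = 5×5 + 1×2 = 27; y[2] = 1×5 = 5

[10, 27, 5]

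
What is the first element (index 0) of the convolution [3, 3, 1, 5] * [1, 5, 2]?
Use y[k] = Σ_i a[i]·b[k-i] at k=0. y[0] = 3×1 = 3

3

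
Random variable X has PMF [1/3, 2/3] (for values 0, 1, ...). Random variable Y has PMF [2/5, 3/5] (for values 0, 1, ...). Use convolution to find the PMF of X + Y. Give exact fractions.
P(X+Y=k) = Σ_i P(X=i)·P(Y=k-i) — a convolution of [1/3, 2/3] and [2/5, 3/5]. P(X+Y=0) = (1/3)×(2/5) = 2/15; P(X+Y=1) = (1/3)×(3/5) + (2/3)×(2/5) = 1/5 + 4/15 = 7/15; P(X+Y=2) = (2/3)×(3/5) = 2/5. PMF: [2/15, 7/15, 2/5] (sums to 1 ✓)

[2/15, 7/15, 2/5]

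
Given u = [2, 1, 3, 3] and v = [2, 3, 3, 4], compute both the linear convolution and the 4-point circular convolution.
Linear: y_lin[0] = 2×2 = 4; y_lin[1] = 2×3 + 1×2 = 8; y_lin[2] = 2×3 + 1×3 + 3×2 = 15; y_lin[3] = 2×4 + 1×3 + 3×3 + 3×2 = 26; y_lin[4] = 1×4 + 3×3 + 3×3 = 22; y_lin[5] = 3×4 + 3×3 = 21; y_lin[6] = 3×4 = 12 → [4, 8, 15, 26, 22, 21, 12]. Circular (length 4): y[0] = 2×2 + 1×4 + 3×3 + 3×3 = 26; y[1] = 2×3 + 1×2 + 3×4 + 3×3 = 29; y[2] = 2×3 + 1×3 + 3×2 + 3×4 = 27; y[3] = 2×4 + 1×3 + 3×3 + 3×2 = 26 → [26, 29, 27, 26]

Linear: [4, 8, 15, 26, 22, 21, 12], Circular: [26, 29, 27, 26]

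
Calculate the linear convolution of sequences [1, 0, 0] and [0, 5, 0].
y[0] = 1×0 = 0; y[1] = 1×5 + 0×0 = 5; y[2] = 1×0 + 0×5 + 0×0 = 0; y[3] = 0×0 + 0×5 = 0; y[4] = 0×0 = 0

[0, 5, 0, 0, 0]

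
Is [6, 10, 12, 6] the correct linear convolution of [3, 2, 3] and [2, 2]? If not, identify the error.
Recompute linear convolution of [3, 2, 3] and [2, 2]: y[0] = 3×2 = 6; y[1] = 3×2 + 2×2 = 10; y[2] = 2×2 + 3×2 = 10; y[3] = 3×2 = 6 → [6, 10, 10, 6]. Compare to given [6, 10, 12, 6]: they differ at index 2: given 12, correct 10, so answer: No

No. Error at index 2: given 12, correct 10.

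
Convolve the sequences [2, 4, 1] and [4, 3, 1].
y[0] = 2×4 = 8; y[1] = 2×3 + 4×4 = 22; y[2] = 2×1 + 4×3 + 1×4 = 18; y[3] = 4×1 + 1×3 = 7; y[4] = 1×1 = 1

[8, 22, 18, 7, 1]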